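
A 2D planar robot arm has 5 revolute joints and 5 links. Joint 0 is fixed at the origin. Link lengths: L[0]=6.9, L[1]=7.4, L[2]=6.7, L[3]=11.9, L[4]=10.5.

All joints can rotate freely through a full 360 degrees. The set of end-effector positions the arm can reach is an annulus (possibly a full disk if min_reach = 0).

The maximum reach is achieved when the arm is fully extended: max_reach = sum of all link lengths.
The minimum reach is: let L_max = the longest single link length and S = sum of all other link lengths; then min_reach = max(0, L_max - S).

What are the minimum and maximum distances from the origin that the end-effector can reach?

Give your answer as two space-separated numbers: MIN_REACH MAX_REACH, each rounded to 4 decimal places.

Answer: 0.0000 43.4000

Derivation:
Link lengths: [6.9, 7.4, 6.7, 11.9, 10.5]
max_reach = 6.9 + 7.4 + 6.7 + 11.9 + 10.5 = 43.4
L_max = max([6.9, 7.4, 6.7, 11.9, 10.5]) = 11.9
S (sum of others) = 43.4 - 11.9 = 31.5
min_reach = max(0, 11.9 - 31.5) = max(0, -19.6) = 0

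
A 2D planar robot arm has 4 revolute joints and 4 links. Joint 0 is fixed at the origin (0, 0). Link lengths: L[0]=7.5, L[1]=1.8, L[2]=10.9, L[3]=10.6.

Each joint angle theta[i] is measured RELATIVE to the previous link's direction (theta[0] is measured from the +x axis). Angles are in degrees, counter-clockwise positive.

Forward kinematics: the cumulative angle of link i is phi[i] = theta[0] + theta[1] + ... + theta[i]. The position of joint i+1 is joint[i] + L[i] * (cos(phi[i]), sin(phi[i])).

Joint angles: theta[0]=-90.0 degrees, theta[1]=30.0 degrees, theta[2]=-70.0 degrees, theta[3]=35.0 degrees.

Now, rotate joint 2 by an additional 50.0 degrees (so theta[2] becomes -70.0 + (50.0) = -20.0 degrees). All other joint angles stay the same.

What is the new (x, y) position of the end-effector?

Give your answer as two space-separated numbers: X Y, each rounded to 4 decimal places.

Answer: 10.2881 -27.2886

Derivation:
joint[0] = (0.0000, 0.0000)  (base)
link 0: phi[0] = -90 = -90 deg
  cos(-90 deg) = 0.0000, sin(-90 deg) = -1.0000
  joint[1] = (0.0000, 0.0000) + 7.5 * (0.0000, -1.0000) = (0.0000 + 0.0000, 0.0000 + -7.5000) = (0.0000, -7.5000)
link 1: phi[1] = -90 + 30 = -60 deg
  cos(-60 deg) = 0.5000, sin(-60 deg) = -0.8660
  joint[2] = (0.0000, -7.5000) + 1.8 * (0.5000, -0.8660) = (0.0000 + 0.9000, -7.5000 + -1.5588) = (0.9000, -9.0588)
link 2: phi[2] = -90 + 30 + -20 = -80 deg
  cos(-80 deg) = 0.1736, sin(-80 deg) = -0.9848
  joint[3] = (0.9000, -9.0588) + 10.9 * (0.1736, -0.9848) = (0.9000 + 1.8928, -9.0588 + -10.7344) = (2.7928, -19.7933)
link 3: phi[3] = -90 + 30 + -20 + 35 = -45 deg
  cos(-45 deg) = 0.7071, sin(-45 deg) = -0.7071
  joint[4] = (2.7928, -19.7933) + 10.6 * (0.7071, -0.7071) = (2.7928 + 7.4953, -19.7933 + -7.4953) = (10.2881, -27.2886)
End effector: (10.2881, -27.2886)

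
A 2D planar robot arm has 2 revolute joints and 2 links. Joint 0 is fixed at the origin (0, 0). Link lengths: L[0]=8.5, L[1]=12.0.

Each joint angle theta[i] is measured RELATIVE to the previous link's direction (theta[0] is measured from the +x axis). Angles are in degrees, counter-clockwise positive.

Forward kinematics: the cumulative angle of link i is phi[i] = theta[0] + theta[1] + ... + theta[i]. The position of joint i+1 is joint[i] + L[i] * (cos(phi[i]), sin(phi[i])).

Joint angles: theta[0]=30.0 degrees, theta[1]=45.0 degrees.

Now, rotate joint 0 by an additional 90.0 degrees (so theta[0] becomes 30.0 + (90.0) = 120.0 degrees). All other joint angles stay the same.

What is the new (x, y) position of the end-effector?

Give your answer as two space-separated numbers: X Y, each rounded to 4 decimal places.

joint[0] = (0.0000, 0.0000)  (base)
link 0: phi[0] = 120 = 120 deg
  cos(120 deg) = -0.5000, sin(120 deg) = 0.8660
  joint[1] = (0.0000, 0.0000) + 8.5 * (-0.5000, 0.8660) = (0.0000 + -4.2500, 0.0000 + 7.3612) = (-4.2500, 7.3612)
link 1: phi[1] = 120 + 45 = 165 deg
  cos(165 deg) = -0.9659, sin(165 deg) = 0.2588
  joint[2] = (-4.2500, 7.3612) + 12 * (-0.9659, 0.2588) = (-4.2500 + -11.5911, 7.3612 + 3.1058) = (-15.8411, 10.4670)
End effector: (-15.8411, 10.4670)

Answer: -15.8411 10.4670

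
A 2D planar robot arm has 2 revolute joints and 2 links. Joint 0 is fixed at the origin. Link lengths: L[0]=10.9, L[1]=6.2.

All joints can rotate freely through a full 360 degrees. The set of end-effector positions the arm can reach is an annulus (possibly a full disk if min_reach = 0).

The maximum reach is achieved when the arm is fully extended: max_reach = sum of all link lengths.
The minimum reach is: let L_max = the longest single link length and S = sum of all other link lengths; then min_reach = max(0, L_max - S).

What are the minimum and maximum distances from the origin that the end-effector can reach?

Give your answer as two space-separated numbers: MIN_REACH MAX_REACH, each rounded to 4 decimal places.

Answer: 4.7000 17.1000

Derivation:
Link lengths: [10.9, 6.2]
max_reach = 10.9 + 6.2 = 17.1
L_max = max([10.9, 6.2]) = 10.9
S (sum of others) = 17.1 - 10.9 = 6.2
min_reach = max(0, 10.9 - 6.2) = max(0, 4.7) = 4.7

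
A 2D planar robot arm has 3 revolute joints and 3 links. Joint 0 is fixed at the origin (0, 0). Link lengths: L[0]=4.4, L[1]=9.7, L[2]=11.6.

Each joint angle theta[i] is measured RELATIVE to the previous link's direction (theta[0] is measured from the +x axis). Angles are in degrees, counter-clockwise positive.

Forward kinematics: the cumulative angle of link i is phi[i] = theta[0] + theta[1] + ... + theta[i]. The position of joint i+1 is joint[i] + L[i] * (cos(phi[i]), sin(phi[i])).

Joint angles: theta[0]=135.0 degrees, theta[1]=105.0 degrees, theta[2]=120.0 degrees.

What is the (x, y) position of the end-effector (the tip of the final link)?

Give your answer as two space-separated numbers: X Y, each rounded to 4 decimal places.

Answer: 3.6387 -5.2892

Derivation:
joint[0] = (0.0000, 0.0000)  (base)
link 0: phi[0] = 135 = 135 deg
  cos(135 deg) = -0.7071, sin(135 deg) = 0.7071
  joint[1] = (0.0000, 0.0000) + 4.4 * (-0.7071, 0.7071) = (0.0000 + -3.1113, 0.0000 + 3.1113) = (-3.1113, 3.1113)
link 1: phi[1] = 135 + 105 = 240 deg
  cos(240 deg) = -0.5000, sin(240 deg) = -0.8660
  joint[2] = (-3.1113, 3.1113) + 9.7 * (-0.5000, -0.8660) = (-3.1113 + -4.8500, 3.1113 + -8.4004) = (-7.9613, -5.2892)
link 2: phi[2] = 135 + 105 + 120 = 360 deg
  cos(360 deg) = 1.0000, sin(360 deg) = -0.0000
  joint[3] = (-7.9613, -5.2892) + 11.6 * (1.0000, -0.0000) = (-7.9613 + 11.6000, -5.2892 + -0.0000) = (3.6387, -5.2892)
End effector: (3.6387, -5.2892)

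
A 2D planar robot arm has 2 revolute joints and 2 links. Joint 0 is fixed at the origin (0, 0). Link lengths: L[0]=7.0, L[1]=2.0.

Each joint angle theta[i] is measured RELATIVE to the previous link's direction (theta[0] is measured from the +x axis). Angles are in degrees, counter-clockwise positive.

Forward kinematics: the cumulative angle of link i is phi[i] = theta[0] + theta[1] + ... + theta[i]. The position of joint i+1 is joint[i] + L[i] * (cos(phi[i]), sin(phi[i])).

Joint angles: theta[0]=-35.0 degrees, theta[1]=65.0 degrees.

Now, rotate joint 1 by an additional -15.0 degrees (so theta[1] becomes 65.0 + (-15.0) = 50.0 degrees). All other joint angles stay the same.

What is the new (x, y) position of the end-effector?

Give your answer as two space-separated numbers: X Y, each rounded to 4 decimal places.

joint[0] = (0.0000, 0.0000)  (base)
link 0: phi[0] = -35 = -35 deg
  cos(-35 deg) = 0.8192, sin(-35 deg) = -0.5736
  joint[1] = (0.0000, 0.0000) + 7 * (0.8192, -0.5736) = (0.0000 + 5.7341, 0.0000 + -4.0150) = (5.7341, -4.0150)
link 1: phi[1] = -35 + 50 = 15 deg
  cos(15 deg) = 0.9659, sin(15 deg) = 0.2588
  joint[2] = (5.7341, -4.0150) + 2 * (0.9659, 0.2588) = (5.7341 + 1.9319, -4.0150 + 0.5176) = (7.6659, -3.4974)
End effector: (7.6659, -3.4974)

Answer: 7.6659 -3.4974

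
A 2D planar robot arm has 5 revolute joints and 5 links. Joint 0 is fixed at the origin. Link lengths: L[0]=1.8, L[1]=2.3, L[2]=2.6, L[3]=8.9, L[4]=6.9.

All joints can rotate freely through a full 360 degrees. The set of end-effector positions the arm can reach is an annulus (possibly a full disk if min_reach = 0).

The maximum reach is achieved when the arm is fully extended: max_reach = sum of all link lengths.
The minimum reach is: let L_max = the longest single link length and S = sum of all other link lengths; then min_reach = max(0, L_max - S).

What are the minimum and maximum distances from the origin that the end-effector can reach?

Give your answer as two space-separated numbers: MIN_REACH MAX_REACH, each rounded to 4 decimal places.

Answer: 0.0000 22.5000

Derivation:
Link lengths: [1.8, 2.3, 2.6, 8.9, 6.9]
max_reach = 1.8 + 2.3 + 2.6 + 8.9 + 6.9 = 22.5
L_max = max([1.8, 2.3, 2.6, 8.9, 6.9]) = 8.9
S (sum of others) = 22.5 - 8.9 = 13.6
min_reach = max(0, 8.9 - 13.6) = max(0, -4.7) = 0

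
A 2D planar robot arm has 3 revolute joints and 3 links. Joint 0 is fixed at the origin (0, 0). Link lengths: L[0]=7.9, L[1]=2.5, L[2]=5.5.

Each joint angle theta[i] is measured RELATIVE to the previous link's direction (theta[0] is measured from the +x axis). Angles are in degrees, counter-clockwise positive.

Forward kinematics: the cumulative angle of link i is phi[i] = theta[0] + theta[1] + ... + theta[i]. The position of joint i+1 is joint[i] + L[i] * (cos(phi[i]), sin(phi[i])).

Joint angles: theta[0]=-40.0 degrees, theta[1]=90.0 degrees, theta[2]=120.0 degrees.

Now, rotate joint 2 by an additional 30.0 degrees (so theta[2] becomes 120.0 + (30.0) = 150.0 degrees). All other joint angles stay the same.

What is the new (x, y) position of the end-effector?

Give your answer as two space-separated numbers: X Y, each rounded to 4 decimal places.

Answer: 2.4904 -5.0440

Derivation:
joint[0] = (0.0000, 0.0000)  (base)
link 0: phi[0] = -40 = -40 deg
  cos(-40 deg) = 0.7660, sin(-40 deg) = -0.6428
  joint[1] = (0.0000, 0.0000) + 7.9 * (0.7660, -0.6428) = (0.0000 + 6.0518, 0.0000 + -5.0780) = (6.0518, -5.0780)
link 1: phi[1] = -40 + 90 = 50 deg
  cos(50 deg) = 0.6428, sin(50 deg) = 0.7660
  joint[2] = (6.0518, -5.0780) + 2.5 * (0.6428, 0.7660) = (6.0518 + 1.6070, -5.0780 + 1.9151) = (7.6587, -3.1629)
link 2: phi[2] = -40 + 90 + 150 = 200 deg
  cos(200 deg) = -0.9397, sin(200 deg) = -0.3420
  joint[3] = (7.6587, -3.1629) + 5.5 * (-0.9397, -0.3420) = (7.6587 + -5.1683, -3.1629 + -1.8811) = (2.4904, -5.0440)
End effector: (2.4904, -5.0440)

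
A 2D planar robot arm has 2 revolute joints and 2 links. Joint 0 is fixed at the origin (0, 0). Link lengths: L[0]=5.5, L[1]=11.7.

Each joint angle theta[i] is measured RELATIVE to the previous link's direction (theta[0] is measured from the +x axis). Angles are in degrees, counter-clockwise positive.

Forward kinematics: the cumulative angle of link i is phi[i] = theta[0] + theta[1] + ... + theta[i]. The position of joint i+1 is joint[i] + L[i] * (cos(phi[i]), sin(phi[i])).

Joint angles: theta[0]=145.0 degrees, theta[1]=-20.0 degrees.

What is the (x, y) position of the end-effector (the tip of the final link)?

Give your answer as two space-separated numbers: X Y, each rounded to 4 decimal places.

joint[0] = (0.0000, 0.0000)  (base)
link 0: phi[0] = 145 = 145 deg
  cos(145 deg) = -0.8192, sin(145 deg) = 0.5736
  joint[1] = (0.0000, 0.0000) + 5.5 * (-0.8192, 0.5736) = (0.0000 + -4.5053, 0.0000 + 3.1547) = (-4.5053, 3.1547)
link 1: phi[1] = 145 + -20 = 125 deg
  cos(125 deg) = -0.5736, sin(125 deg) = 0.8192
  joint[2] = (-4.5053, 3.1547) + 11.7 * (-0.5736, 0.8192) = (-4.5053 + -6.7108, 3.1547 + 9.5841) = (-11.2162, 12.7387)
End effector: (-11.2162, 12.7387)

Answer: -11.2162 12.7387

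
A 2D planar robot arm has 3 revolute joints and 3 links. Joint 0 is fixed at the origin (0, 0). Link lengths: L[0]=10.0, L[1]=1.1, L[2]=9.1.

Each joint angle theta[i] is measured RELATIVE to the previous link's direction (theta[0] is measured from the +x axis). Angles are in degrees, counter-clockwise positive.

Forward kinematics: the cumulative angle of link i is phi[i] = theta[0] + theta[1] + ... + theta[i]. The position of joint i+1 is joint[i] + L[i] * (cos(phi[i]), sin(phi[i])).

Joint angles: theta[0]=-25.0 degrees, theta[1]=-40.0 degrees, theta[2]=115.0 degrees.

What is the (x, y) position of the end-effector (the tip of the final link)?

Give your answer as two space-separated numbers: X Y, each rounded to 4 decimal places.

joint[0] = (0.0000, 0.0000)  (base)
link 0: phi[0] = -25 = -25 deg
  cos(-25 deg) = 0.9063, sin(-25 deg) = -0.4226
  joint[1] = (0.0000, 0.0000) + 10 * (0.9063, -0.4226) = (0.0000 + 9.0631, 0.0000 + -4.2262) = (9.0631, -4.2262)
link 1: phi[1] = -25 + -40 = -65 deg
  cos(-65 deg) = 0.4226, sin(-65 deg) = -0.9063
  joint[2] = (9.0631, -4.2262) + 1.1 * (0.4226, -0.9063) = (9.0631 + 0.4649, -4.2262 + -0.9969) = (9.5280, -5.2231)
link 2: phi[2] = -25 + -40 + 115 = 50 deg
  cos(50 deg) = 0.6428, sin(50 deg) = 0.7660
  joint[3] = (9.5280, -5.2231) + 9.1 * (0.6428, 0.7660) = (9.5280 + 5.8494, -5.2231 + 6.9710) = (15.3773, 1.7479)
End effector: (15.3773, 1.7479)

Answer: 15.3773 1.7479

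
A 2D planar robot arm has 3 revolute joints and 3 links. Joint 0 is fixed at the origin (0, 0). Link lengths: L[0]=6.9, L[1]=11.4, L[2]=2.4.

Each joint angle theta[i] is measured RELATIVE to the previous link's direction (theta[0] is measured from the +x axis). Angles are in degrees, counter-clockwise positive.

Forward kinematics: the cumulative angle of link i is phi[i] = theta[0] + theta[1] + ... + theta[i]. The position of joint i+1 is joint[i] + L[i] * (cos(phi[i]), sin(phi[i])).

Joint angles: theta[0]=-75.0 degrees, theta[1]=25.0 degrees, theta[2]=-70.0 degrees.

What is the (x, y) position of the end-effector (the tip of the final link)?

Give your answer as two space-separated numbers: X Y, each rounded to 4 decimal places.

Answer: 7.9136 -17.4763

Derivation:
joint[0] = (0.0000, 0.0000)  (base)
link 0: phi[0] = -75 = -75 deg
  cos(-75 deg) = 0.2588, sin(-75 deg) = -0.9659
  joint[1] = (0.0000, 0.0000) + 6.9 * (0.2588, -0.9659) = (0.0000 + 1.7859, 0.0000 + -6.6649) = (1.7859, -6.6649)
link 1: phi[1] = -75 + 25 = -50 deg
  cos(-50 deg) = 0.6428, sin(-50 deg) = -0.7660
  joint[2] = (1.7859, -6.6649) + 11.4 * (0.6428, -0.7660) = (1.7859 + 7.3278, -6.6649 + -8.7329) = (9.1136, -15.3978)
link 2: phi[2] = -75 + 25 + -70 = -120 deg
  cos(-120 deg) = -0.5000, sin(-120 deg) = -0.8660
  joint[3] = (9.1136, -15.3978) + 2.4 * (-0.5000, -0.8660) = (9.1136 + -1.2000, -15.3978 + -2.0785) = (7.9136, -17.4763)
End effector: (7.9136, -17.4763)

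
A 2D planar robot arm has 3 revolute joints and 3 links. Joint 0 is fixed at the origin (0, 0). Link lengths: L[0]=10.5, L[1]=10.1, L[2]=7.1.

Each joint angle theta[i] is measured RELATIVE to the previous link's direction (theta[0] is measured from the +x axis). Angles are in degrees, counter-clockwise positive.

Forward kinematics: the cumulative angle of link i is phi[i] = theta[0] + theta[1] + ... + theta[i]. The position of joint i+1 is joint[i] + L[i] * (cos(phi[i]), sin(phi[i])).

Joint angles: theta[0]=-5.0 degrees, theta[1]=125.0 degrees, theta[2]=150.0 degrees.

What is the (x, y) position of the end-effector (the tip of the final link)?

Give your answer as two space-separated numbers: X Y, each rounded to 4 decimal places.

joint[0] = (0.0000, 0.0000)  (base)
link 0: phi[0] = -5 = -5 deg
  cos(-5 deg) = 0.9962, sin(-5 deg) = -0.0872
  joint[1] = (0.0000, 0.0000) + 10.5 * (0.9962, -0.0872) = (0.0000 + 10.4600, 0.0000 + -0.9151) = (10.4600, -0.9151)
link 1: phi[1] = -5 + 125 = 120 deg
  cos(120 deg) = -0.5000, sin(120 deg) = 0.8660
  joint[2] = (10.4600, -0.9151) + 10.1 * (-0.5000, 0.8660) = (10.4600 + -5.0500, -0.9151 + 8.7469) = (5.4100, 7.8317)
link 2: phi[2] = -5 + 125 + 150 = 270 deg
  cos(270 deg) = -0.0000, sin(270 deg) = -1.0000
  joint[3] = (5.4100, 7.8317) + 7.1 * (-0.0000, -1.0000) = (5.4100 + -0.0000, 7.8317 + -7.1000) = (5.4100, 0.7317)
End effector: (5.4100, 0.7317)

Answer: 5.4100 0.7317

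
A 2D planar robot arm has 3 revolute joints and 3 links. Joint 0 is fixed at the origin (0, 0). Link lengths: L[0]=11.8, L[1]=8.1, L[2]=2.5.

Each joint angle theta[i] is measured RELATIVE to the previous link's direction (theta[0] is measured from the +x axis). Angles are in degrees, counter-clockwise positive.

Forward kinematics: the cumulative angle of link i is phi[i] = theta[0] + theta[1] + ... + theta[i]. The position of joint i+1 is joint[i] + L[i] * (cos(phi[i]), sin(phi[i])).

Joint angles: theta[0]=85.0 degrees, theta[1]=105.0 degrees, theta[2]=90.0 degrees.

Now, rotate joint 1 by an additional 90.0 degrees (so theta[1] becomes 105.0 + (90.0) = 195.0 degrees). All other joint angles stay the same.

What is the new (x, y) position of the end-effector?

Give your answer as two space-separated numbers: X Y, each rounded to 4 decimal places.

joint[0] = (0.0000, 0.0000)  (base)
link 0: phi[0] = 85 = 85 deg
  cos(85 deg) = 0.0872, sin(85 deg) = 0.9962
  joint[1] = (0.0000, 0.0000) + 11.8 * (0.0872, 0.9962) = (0.0000 + 1.0284, 0.0000 + 11.7551) = (1.0284, 11.7551)
link 1: phi[1] = 85 + 195 = 280 deg
  cos(280 deg) = 0.1736, sin(280 deg) = -0.9848
  joint[2] = (1.0284, 11.7551) + 8.1 * (0.1736, -0.9848) = (1.0284 + 1.4066, 11.7551 + -7.9769) = (2.4350, 3.7782)
link 2: phi[2] = 85 + 195 + 90 = 370 deg
  cos(370 deg) = 0.9848, sin(370 deg) = 0.1736
  joint[3] = (2.4350, 3.7782) + 2.5 * (0.9848, 0.1736) = (2.4350 + 2.4620, 3.7782 + 0.4341) = (4.8970, 4.2123)
End effector: (4.8970, 4.2123)

Answer: 4.8970 4.2123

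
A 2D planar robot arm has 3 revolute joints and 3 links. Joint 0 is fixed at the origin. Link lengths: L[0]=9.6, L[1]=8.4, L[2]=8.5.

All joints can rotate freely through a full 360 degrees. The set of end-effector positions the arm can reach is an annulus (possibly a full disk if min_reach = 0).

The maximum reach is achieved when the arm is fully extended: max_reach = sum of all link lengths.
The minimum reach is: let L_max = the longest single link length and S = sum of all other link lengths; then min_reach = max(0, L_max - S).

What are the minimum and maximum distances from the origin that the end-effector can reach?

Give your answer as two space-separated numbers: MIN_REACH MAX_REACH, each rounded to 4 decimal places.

Answer: 0.0000 26.5000

Derivation:
Link lengths: [9.6, 8.4, 8.5]
max_reach = 9.6 + 8.4 + 8.5 = 26.5
L_max = max([9.6, 8.4, 8.5]) = 9.6
S (sum of others) = 26.5 - 9.6 = 16.9
min_reach = max(0, 9.6 - 16.9) = max(0, -7.3) = 0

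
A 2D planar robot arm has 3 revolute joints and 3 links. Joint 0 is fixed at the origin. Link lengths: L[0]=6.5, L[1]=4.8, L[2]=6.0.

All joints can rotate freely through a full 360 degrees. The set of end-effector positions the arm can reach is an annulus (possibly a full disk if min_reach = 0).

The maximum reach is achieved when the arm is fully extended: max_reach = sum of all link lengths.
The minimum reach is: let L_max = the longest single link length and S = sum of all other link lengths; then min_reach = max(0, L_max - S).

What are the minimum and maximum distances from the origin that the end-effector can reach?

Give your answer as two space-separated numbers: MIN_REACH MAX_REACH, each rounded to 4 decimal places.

Link lengths: [6.5, 4.8, 6.0]
max_reach = 6.5 + 4.8 + 6 = 17.3
L_max = max([6.5, 4.8, 6.0]) = 6.5
S (sum of others) = 17.3 - 6.5 = 10.8
min_reach = max(0, 6.5 - 10.8) = max(0, -4.3) = 0

Answer: 0.0000 17.3000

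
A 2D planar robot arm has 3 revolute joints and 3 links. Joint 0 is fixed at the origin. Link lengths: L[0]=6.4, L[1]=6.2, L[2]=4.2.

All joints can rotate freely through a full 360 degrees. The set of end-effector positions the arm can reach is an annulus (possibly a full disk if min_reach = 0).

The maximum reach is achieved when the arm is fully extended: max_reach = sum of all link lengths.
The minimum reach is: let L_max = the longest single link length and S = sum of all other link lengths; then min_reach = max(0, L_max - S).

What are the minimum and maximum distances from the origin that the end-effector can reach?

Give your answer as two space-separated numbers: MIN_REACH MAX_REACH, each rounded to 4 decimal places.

Answer: 0.0000 16.8000

Derivation:
Link lengths: [6.4, 6.2, 4.2]
max_reach = 6.4 + 6.2 + 4.2 = 16.8
L_max = max([6.4, 6.2, 4.2]) = 6.4
S (sum of others) = 16.8 - 6.4 = 10.4
min_reach = max(0, 6.4 - 10.4) = max(0, -4) = 0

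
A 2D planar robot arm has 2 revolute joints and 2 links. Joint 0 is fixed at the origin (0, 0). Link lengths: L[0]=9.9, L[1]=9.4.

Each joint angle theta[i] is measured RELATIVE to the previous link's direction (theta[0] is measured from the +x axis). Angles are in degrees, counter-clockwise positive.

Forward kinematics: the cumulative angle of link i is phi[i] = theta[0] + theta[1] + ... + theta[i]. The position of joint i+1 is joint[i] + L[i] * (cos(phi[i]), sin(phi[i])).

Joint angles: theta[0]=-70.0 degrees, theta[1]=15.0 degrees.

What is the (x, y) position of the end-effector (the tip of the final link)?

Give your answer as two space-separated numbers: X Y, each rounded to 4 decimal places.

joint[0] = (0.0000, 0.0000)  (base)
link 0: phi[0] = -70 = -70 deg
  cos(-70 deg) = 0.3420, sin(-70 deg) = -0.9397
  joint[1] = (0.0000, 0.0000) + 9.9 * (0.3420, -0.9397) = (0.0000 + 3.3860, 0.0000 + -9.3030) = (3.3860, -9.3030)
link 1: phi[1] = -70 + 15 = -55 deg
  cos(-55 deg) = 0.5736, sin(-55 deg) = -0.8192
  joint[2] = (3.3860, -9.3030) + 9.4 * (0.5736, -0.8192) = (3.3860 + 5.3916, -9.3030 + -7.7000) = (8.7776, -17.0030)
End effector: (8.7776, -17.0030)

Answer: 8.7776 -17.0030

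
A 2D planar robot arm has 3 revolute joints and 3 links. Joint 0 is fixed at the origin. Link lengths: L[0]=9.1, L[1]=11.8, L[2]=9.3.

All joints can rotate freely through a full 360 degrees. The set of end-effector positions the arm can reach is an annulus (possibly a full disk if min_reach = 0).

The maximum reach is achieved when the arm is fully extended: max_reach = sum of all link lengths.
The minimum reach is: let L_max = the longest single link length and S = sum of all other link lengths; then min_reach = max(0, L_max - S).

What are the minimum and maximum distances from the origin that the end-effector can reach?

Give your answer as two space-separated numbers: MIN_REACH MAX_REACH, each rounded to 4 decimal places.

Answer: 0.0000 30.2000

Derivation:
Link lengths: [9.1, 11.8, 9.3]
max_reach = 9.1 + 11.8 + 9.3 = 30.2
L_max = max([9.1, 11.8, 9.3]) = 11.8
S (sum of others) = 30.2 - 11.8 = 18.4
min_reach = max(0, 11.8 - 18.4) = max(0, -6.6) = 0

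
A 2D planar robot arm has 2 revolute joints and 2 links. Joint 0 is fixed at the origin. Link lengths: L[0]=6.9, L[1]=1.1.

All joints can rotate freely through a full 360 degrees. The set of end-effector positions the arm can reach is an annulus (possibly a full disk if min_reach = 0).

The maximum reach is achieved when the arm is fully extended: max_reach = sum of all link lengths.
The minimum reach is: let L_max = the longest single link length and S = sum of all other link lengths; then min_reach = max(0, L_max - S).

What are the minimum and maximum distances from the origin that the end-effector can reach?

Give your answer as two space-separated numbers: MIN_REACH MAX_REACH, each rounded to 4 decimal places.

Answer: 5.8000 8.0000

Derivation:
Link lengths: [6.9, 1.1]
max_reach = 6.9 + 1.1 = 8
L_max = max([6.9, 1.1]) = 6.9
S (sum of others) = 8 - 6.9 = 1.1
min_reach = max(0, 6.9 - 1.1) = max(0, 5.8) = 5.8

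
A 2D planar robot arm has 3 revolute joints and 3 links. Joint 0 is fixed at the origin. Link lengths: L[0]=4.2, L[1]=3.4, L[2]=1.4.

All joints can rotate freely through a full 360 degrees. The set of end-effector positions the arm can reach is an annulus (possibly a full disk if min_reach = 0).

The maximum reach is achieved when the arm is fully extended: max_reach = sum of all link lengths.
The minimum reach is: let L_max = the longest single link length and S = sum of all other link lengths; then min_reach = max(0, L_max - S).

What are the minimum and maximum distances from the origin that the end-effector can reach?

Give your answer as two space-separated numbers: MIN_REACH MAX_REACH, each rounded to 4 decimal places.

Answer: 0.0000 9.0000

Derivation:
Link lengths: [4.2, 3.4, 1.4]
max_reach = 4.2 + 3.4 + 1.4 = 9
L_max = max([4.2, 3.4, 1.4]) = 4.2
S (sum of others) = 9 - 4.2 = 4.8
min_reach = max(0, 4.2 - 4.8) = max(0, -0.6) = 0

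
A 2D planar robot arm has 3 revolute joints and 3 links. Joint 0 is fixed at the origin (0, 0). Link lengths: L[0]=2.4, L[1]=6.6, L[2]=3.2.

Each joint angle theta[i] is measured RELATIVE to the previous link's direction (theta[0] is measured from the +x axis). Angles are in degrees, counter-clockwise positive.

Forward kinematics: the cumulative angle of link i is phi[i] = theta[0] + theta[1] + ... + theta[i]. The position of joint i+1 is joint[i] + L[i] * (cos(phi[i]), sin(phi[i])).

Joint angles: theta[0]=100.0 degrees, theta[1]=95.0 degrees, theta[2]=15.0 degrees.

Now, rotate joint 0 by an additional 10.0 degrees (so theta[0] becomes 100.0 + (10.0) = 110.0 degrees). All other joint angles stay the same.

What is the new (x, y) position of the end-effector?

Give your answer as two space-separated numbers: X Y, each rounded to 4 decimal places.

joint[0] = (0.0000, 0.0000)  (base)
link 0: phi[0] = 110 = 110 deg
  cos(110 deg) = -0.3420, sin(110 deg) = 0.9397
  joint[1] = (0.0000, 0.0000) + 2.4 * (-0.3420, 0.9397) = (0.0000 + -0.8208, 0.0000 + 2.2553) = (-0.8208, 2.2553)
link 1: phi[1] = 110 + 95 = 205 deg
  cos(205 deg) = -0.9063, sin(205 deg) = -0.4226
  joint[2] = (-0.8208, 2.2553) + 6.6 * (-0.9063, -0.4226) = (-0.8208 + -5.9816, 2.2553 + -2.7893) = (-6.8025, -0.5340)
link 2: phi[2] = 110 + 95 + 15 = 220 deg
  cos(220 deg) = -0.7660, sin(220 deg) = -0.6428
  joint[3] = (-6.8025, -0.5340) + 3.2 * (-0.7660, -0.6428) = (-6.8025 + -2.4513, -0.5340 + -2.0569) = (-9.2538, -2.5909)
End effector: (-9.2538, -2.5909)

Answer: -9.2538 -2.5909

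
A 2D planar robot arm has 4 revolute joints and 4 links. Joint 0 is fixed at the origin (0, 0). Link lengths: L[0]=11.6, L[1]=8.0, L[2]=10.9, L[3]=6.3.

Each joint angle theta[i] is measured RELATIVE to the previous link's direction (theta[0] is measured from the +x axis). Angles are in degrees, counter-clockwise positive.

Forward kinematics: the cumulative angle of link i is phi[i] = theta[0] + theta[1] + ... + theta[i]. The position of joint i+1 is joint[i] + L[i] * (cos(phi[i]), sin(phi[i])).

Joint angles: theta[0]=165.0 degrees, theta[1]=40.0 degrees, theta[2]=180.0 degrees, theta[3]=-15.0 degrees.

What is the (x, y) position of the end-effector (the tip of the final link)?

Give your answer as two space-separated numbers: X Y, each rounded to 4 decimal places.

Answer: -2.3722 5.3219

Derivation:
joint[0] = (0.0000, 0.0000)  (base)
link 0: phi[0] = 165 = 165 deg
  cos(165 deg) = -0.9659, sin(165 deg) = 0.2588
  joint[1] = (0.0000, 0.0000) + 11.6 * (-0.9659, 0.2588) = (0.0000 + -11.2047, 0.0000 + 3.0023) = (-11.2047, 3.0023)
link 1: phi[1] = 165 + 40 = 205 deg
  cos(205 deg) = -0.9063, sin(205 deg) = -0.4226
  joint[2] = (-11.2047, 3.0023) + 8 * (-0.9063, -0.4226) = (-11.2047 + -7.2505, 3.0023 + -3.3809) = (-18.4552, -0.3786)
link 2: phi[2] = 165 + 40 + 180 = 385 deg
  cos(385 deg) = 0.9063, sin(385 deg) = 0.4226
  joint[3] = (-18.4552, -0.3786) + 10.9 * (0.9063, 0.4226) = (-18.4552 + 9.8788, -0.3786 + 4.6065) = (-8.5764, 4.2279)
link 3: phi[3] = 165 + 40 + 180 + -15 = 370 deg
  cos(370 deg) = 0.9848, sin(370 deg) = 0.1736
  joint[4] = (-8.5764, 4.2279) + 6.3 * (0.9848, 0.1736) = (-8.5764 + 6.2043, 4.2279 + 1.0940) = (-2.3722, 5.3219)
End effector: (-2.3722, 5.3219)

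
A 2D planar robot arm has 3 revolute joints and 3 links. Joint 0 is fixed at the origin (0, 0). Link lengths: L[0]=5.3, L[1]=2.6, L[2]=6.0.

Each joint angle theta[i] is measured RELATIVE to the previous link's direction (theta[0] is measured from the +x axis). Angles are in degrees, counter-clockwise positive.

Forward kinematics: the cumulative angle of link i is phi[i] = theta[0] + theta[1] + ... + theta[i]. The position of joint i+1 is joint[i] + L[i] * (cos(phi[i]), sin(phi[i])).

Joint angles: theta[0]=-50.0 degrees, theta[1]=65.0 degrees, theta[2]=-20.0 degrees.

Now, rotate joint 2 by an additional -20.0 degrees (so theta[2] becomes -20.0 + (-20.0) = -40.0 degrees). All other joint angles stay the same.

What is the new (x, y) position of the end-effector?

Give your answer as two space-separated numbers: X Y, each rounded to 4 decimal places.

joint[0] = (0.0000, 0.0000)  (base)
link 0: phi[0] = -50 = -50 deg
  cos(-50 deg) = 0.6428, sin(-50 deg) = -0.7660
  joint[1] = (0.0000, 0.0000) + 5.3 * (0.6428, -0.7660) = (0.0000 + 3.4068, 0.0000 + -4.0600) = (3.4068, -4.0600)
link 1: phi[1] = -50 + 65 = 15 deg
  cos(15 deg) = 0.9659, sin(15 deg) = 0.2588
  joint[2] = (3.4068, -4.0600) + 2.6 * (0.9659, 0.2588) = (3.4068 + 2.5114, -4.0600 + 0.6729) = (5.9182, -3.3871)
link 2: phi[2] = -50 + 65 + -40 = -25 deg
  cos(-25 deg) = 0.9063, sin(-25 deg) = -0.4226
  joint[3] = (5.9182, -3.3871) + 6 * (0.9063, -0.4226) = (5.9182 + 5.4378, -3.3871 + -2.5357) = (11.3560, -5.9228)
End effector: (11.3560, -5.9228)

Answer: 11.3560 -5.9228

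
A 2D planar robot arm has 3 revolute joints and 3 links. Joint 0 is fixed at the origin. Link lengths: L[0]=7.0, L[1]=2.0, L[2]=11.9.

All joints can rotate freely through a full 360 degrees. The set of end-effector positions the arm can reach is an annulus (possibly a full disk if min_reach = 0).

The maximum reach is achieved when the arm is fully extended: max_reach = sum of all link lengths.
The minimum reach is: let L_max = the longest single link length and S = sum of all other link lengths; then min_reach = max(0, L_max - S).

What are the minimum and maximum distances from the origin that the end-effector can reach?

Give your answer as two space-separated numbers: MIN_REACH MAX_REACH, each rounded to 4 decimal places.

Link lengths: [7.0, 2.0, 11.9]
max_reach = 7 + 2 + 11.9 = 20.9
L_max = max([7.0, 2.0, 11.9]) = 11.9
S (sum of others) = 20.9 - 11.9 = 9
min_reach = max(0, 11.9 - 9) = max(0, 2.9) = 2.9

Answer: 2.9000 20.9000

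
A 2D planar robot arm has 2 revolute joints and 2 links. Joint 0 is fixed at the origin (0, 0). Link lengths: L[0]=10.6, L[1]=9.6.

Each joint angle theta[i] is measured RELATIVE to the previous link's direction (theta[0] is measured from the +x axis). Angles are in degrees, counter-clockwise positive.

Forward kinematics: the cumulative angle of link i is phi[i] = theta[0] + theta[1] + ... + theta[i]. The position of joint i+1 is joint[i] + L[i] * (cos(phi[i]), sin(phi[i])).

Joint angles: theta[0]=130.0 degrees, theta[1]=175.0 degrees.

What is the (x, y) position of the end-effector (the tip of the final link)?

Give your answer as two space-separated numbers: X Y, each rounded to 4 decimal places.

joint[0] = (0.0000, 0.0000)  (base)
link 0: phi[0] = 130 = 130 deg
  cos(130 deg) = -0.6428, sin(130 deg) = 0.7660
  joint[1] = (0.0000, 0.0000) + 10.6 * (-0.6428, 0.7660) = (0.0000 + -6.8135, 0.0000 + 8.1201) = (-6.8135, 8.1201)
link 1: phi[1] = 130 + 175 = 305 deg
  cos(305 deg) = 0.5736, sin(305 deg) = -0.8192
  joint[2] = (-6.8135, 8.1201) + 9.6 * (0.5736, -0.8192) = (-6.8135 + 5.5063, 8.1201 + -7.8639) = (-1.3072, 0.2562)
End effector: (-1.3072, 0.2562)

Answer: -1.3072 0.2562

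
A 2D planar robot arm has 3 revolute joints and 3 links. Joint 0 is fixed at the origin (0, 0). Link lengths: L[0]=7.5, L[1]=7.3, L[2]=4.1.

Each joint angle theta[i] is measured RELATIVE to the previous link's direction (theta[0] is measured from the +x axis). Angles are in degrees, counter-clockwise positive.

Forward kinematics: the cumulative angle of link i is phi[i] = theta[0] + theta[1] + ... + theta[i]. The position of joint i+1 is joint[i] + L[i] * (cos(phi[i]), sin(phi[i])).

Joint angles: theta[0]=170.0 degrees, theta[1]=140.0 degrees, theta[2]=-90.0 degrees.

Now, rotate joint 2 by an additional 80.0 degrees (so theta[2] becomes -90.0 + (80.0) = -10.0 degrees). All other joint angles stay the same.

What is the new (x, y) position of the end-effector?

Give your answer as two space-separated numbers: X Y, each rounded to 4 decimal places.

joint[0] = (0.0000, 0.0000)  (base)
link 0: phi[0] = 170 = 170 deg
  cos(170 deg) = -0.9848, sin(170 deg) = 0.1736
  joint[1] = (0.0000, 0.0000) + 7.5 * (-0.9848, 0.1736) = (0.0000 + -7.3861, 0.0000 + 1.3024) = (-7.3861, 1.3024)
link 1: phi[1] = 170 + 140 = 310 deg
  cos(310 deg) = 0.6428, sin(310 deg) = -0.7660
  joint[2] = (-7.3861, 1.3024) + 7.3 * (0.6428, -0.7660) = (-7.3861 + 4.6923, 1.3024 + -5.5921) = (-2.6937, -4.2898)
link 2: phi[2] = 170 + 140 + -10 = 300 deg
  cos(300 deg) = 0.5000, sin(300 deg) = -0.8660
  joint[3] = (-2.6937, -4.2898) + 4.1 * (0.5000, -0.8660) = (-2.6937 + 2.0500, -4.2898 + -3.5507) = (-0.6437, -7.8405)
End effector: (-0.6437, -7.8405)

Answer: -0.6437 -7.8405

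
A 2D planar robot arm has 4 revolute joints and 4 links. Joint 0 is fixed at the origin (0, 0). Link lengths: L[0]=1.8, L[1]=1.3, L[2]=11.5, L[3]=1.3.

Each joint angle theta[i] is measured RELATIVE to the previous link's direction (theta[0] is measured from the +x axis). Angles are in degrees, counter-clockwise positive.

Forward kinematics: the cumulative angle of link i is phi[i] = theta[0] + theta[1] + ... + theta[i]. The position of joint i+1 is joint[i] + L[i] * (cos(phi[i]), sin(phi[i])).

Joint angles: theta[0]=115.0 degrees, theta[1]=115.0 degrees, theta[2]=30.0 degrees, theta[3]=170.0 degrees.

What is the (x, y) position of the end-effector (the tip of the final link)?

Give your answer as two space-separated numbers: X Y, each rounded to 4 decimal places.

Answer: -3.1487 -9.4682

Derivation:
joint[0] = (0.0000, 0.0000)  (base)
link 0: phi[0] = 115 = 115 deg
  cos(115 deg) = -0.4226, sin(115 deg) = 0.9063
  joint[1] = (0.0000, 0.0000) + 1.8 * (-0.4226, 0.9063) = (0.0000 + -0.7607, 0.0000 + 1.6314) = (-0.7607, 1.6314)
link 1: phi[1] = 115 + 115 = 230 deg
  cos(230 deg) = -0.6428, sin(230 deg) = -0.7660
  joint[2] = (-0.7607, 1.6314) + 1.3 * (-0.6428, -0.7660) = (-0.7607 + -0.8356, 1.6314 + -0.9959) = (-1.5963, 0.6355)
link 2: phi[2] = 115 + 115 + 30 = 260 deg
  cos(260 deg) = -0.1736, sin(260 deg) = -0.9848
  joint[3] = (-1.5963, 0.6355) + 11.5 * (-0.1736, -0.9848) = (-1.5963 + -1.9970, 0.6355 + -11.3253) = (-3.5933, -10.6898)
link 3: phi[3] = 115 + 115 + 30 + 170 = 430 deg
  cos(430 deg) = 0.3420, sin(430 deg) = 0.9397
  joint[4] = (-3.5933, -10.6898) + 1.3 * (0.3420, 0.9397) = (-3.5933 + 0.4446, -10.6898 + 1.2216) = (-3.1487, -9.4682)
End effector: (-3.1487, -9.4682)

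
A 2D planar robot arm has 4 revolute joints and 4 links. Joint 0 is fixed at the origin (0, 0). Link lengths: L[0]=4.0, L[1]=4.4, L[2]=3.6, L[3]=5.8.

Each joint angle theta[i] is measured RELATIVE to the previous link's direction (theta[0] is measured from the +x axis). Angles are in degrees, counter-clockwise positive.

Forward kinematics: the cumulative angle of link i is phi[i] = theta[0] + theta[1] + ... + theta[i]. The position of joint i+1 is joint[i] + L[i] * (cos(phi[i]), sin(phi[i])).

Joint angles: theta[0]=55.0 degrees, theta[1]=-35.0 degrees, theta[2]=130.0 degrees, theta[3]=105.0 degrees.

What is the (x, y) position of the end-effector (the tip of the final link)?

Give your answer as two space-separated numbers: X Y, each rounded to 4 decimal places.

Answer: 1.8101 0.9791

Derivation:
joint[0] = (0.0000, 0.0000)  (base)
link 0: phi[0] = 55 = 55 deg
  cos(55 deg) = 0.5736, sin(55 deg) = 0.8192
  joint[1] = (0.0000, 0.0000) + 4 * (0.5736, 0.8192) = (0.0000 + 2.2943, 0.0000 + 3.2766) = (2.2943, 3.2766)
link 1: phi[1] = 55 + -35 = 20 deg
  cos(20 deg) = 0.9397, sin(20 deg) = 0.3420
  joint[2] = (2.2943, 3.2766) + 4.4 * (0.9397, 0.3420) = (2.2943 + 4.1346, 3.2766 + 1.5049) = (6.4290, 4.7815)
link 2: phi[2] = 55 + -35 + 130 = 150 deg
  cos(150 deg) = -0.8660, sin(150 deg) = 0.5000
  joint[3] = (6.4290, 4.7815) + 3.6 * (-0.8660, 0.5000) = (6.4290 + -3.1177, 4.7815 + 1.8000) = (3.3113, 6.5815)
link 3: phi[3] = 55 + -35 + 130 + 105 = 255 deg
  cos(255 deg) = -0.2588, sin(255 deg) = -0.9659
  joint[4] = (3.3113, 6.5815) + 5.8 * (-0.2588, -0.9659) = (3.3113 + -1.5012, 6.5815 + -5.6024) = (1.8101, 0.9791)
End effector: (1.8101, 0.9791)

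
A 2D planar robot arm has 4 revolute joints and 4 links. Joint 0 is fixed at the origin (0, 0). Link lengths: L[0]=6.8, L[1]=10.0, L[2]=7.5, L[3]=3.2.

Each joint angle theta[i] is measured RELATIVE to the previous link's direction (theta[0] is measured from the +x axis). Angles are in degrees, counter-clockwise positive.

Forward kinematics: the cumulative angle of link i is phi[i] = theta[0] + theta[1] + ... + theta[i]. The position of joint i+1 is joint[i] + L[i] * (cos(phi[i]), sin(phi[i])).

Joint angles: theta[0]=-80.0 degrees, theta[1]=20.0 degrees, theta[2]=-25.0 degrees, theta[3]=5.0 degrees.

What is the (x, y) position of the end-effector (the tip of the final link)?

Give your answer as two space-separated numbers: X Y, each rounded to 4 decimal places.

joint[0] = (0.0000, 0.0000)  (base)
link 0: phi[0] = -80 = -80 deg
  cos(-80 deg) = 0.1736, sin(-80 deg) = -0.9848
  joint[1] = (0.0000, 0.0000) + 6.8 * (0.1736, -0.9848) = (0.0000 + 1.1808, 0.0000 + -6.6967) = (1.1808, -6.6967)
link 1: phi[1] = -80 + 20 = -60 deg
  cos(-60 deg) = 0.5000, sin(-60 deg) = -0.8660
  joint[2] = (1.1808, -6.6967) + 10 * (0.5000, -0.8660) = (1.1808 + 5.0000, -6.6967 + -8.6603) = (6.1808, -15.3569)
link 2: phi[2] = -80 + 20 + -25 = -85 deg
  cos(-85 deg) = 0.0872, sin(-85 deg) = -0.9962
  joint[3] = (6.1808, -15.3569) + 7.5 * (0.0872, -0.9962) = (6.1808 + 0.6537, -15.3569 + -7.4715) = (6.8345, -22.8284)
link 3: phi[3] = -80 + 20 + -25 + 5 = -80 deg
  cos(-80 deg) = 0.1736, sin(-80 deg) = -0.9848
  joint[4] = (6.8345, -22.8284) + 3.2 * (0.1736, -0.9848) = (6.8345 + 0.5557, -22.8284 + -3.1514) = (7.3901, -25.9798)
End effector: (7.3901, -25.9798)

Answer: 7.3901 -25.9798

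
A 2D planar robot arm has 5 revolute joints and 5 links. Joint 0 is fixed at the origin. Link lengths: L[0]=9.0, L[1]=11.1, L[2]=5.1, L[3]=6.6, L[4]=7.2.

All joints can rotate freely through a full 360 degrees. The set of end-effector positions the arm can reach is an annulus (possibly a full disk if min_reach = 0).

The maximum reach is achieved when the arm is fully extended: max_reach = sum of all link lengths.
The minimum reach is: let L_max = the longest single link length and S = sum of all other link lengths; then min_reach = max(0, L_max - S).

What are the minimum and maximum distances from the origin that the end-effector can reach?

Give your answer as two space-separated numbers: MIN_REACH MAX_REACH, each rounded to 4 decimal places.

Answer: 0.0000 39.0000

Derivation:
Link lengths: [9.0, 11.1, 5.1, 6.6, 7.2]
max_reach = 9 + 11.1 + 5.1 + 6.6 + 7.2 = 39
L_max = max([9.0, 11.1, 5.1, 6.6, 7.2]) = 11.1
S (sum of others) = 39 - 11.1 = 27.9
min_reach = max(0, 11.1 - 27.9) = max(0, -16.8) = 0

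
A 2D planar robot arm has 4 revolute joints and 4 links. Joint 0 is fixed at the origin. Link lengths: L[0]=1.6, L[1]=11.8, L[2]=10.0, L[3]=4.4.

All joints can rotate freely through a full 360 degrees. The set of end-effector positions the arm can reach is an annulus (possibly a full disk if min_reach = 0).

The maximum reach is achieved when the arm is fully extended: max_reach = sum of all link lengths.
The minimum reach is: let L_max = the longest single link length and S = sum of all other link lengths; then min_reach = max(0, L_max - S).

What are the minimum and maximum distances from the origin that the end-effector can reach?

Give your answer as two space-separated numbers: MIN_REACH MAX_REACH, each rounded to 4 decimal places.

Answer: 0.0000 27.8000

Derivation:
Link lengths: [1.6, 11.8, 10.0, 4.4]
max_reach = 1.6 + 11.8 + 10 + 4.4 = 27.8
L_max = max([1.6, 11.8, 10.0, 4.4]) = 11.8
S (sum of others) = 27.8 - 11.8 = 16
min_reach = max(0, 11.8 - 16) = max(0, -4.2) = 0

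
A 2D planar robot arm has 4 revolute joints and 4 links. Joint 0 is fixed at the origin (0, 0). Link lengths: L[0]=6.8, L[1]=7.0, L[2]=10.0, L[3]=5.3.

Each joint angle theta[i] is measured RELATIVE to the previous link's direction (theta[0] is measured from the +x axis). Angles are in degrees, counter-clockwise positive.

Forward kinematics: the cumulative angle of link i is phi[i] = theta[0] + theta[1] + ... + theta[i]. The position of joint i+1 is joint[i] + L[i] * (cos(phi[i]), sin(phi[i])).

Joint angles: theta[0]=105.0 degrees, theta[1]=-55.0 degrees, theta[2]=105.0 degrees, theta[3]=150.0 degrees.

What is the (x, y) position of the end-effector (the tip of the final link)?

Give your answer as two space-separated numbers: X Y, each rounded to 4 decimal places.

joint[0] = (0.0000, 0.0000)  (base)
link 0: phi[0] = 105 = 105 deg
  cos(105 deg) = -0.2588, sin(105 deg) = 0.9659
  joint[1] = (0.0000, 0.0000) + 6.8 * (-0.2588, 0.9659) = (0.0000 + -1.7600, 0.0000 + 6.5683) = (-1.7600, 6.5683)
link 1: phi[1] = 105 + -55 = 50 deg
  cos(50 deg) = 0.6428, sin(50 deg) = 0.7660
  joint[2] = (-1.7600, 6.5683) + 7 * (0.6428, 0.7660) = (-1.7600 + 4.4995, 6.5683 + 5.3623) = (2.7395, 11.9306)
link 2: phi[2] = 105 + -55 + 105 = 155 deg
  cos(155 deg) = -0.9063, sin(155 deg) = 0.4226
  joint[3] = (2.7395, 11.9306) + 10 * (-0.9063, 0.4226) = (2.7395 + -9.0631, 11.9306 + 4.2262) = (-6.3235, 16.1568)
link 3: phi[3] = 105 + -55 + 105 + 150 = 305 deg
  cos(305 deg) = 0.5736, sin(305 deg) = -0.8192
  joint[4] = (-6.3235, 16.1568) + 5.3 * (0.5736, -0.8192) = (-6.3235 + 3.0400, 16.1568 + -4.3415) = (-3.2836, 11.8153)
End effector: (-3.2836, 11.8153)

Answer: -3.2836 11.8153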